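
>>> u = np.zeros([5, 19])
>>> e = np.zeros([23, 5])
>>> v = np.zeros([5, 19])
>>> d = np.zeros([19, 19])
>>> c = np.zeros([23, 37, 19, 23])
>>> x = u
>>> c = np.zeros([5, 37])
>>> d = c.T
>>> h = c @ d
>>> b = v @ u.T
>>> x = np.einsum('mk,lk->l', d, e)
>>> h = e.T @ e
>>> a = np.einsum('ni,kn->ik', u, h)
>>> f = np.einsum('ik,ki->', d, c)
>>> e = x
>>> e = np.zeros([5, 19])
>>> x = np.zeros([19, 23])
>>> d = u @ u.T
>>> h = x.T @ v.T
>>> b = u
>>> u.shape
(5, 19)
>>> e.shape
(5, 19)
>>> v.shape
(5, 19)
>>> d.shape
(5, 5)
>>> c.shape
(5, 37)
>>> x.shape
(19, 23)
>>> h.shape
(23, 5)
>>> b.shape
(5, 19)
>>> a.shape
(19, 5)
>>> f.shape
()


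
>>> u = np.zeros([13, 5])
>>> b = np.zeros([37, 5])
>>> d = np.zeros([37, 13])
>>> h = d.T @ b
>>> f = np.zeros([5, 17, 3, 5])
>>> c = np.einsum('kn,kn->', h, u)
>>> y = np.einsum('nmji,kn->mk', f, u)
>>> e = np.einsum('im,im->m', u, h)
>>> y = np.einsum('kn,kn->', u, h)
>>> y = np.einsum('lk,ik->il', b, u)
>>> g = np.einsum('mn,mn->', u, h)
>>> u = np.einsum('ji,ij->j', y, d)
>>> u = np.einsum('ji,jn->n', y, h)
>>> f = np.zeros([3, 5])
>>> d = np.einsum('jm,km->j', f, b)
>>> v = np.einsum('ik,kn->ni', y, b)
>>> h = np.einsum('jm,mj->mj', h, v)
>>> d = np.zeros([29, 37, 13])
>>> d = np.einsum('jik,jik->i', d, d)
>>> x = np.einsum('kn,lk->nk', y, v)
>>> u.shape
(5,)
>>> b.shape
(37, 5)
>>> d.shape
(37,)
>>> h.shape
(5, 13)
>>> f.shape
(3, 5)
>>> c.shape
()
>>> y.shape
(13, 37)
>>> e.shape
(5,)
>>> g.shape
()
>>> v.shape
(5, 13)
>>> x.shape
(37, 13)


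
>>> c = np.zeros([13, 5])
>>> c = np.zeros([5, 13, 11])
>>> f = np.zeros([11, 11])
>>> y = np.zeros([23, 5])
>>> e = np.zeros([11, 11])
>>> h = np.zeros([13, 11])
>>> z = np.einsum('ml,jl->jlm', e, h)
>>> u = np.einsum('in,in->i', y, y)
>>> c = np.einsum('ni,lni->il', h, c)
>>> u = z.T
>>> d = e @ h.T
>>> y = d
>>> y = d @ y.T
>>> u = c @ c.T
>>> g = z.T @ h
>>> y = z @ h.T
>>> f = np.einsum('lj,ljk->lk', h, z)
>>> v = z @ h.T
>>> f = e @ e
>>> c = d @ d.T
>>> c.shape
(11, 11)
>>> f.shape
(11, 11)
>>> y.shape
(13, 11, 13)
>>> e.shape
(11, 11)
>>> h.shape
(13, 11)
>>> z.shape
(13, 11, 11)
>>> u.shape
(11, 11)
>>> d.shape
(11, 13)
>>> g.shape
(11, 11, 11)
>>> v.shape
(13, 11, 13)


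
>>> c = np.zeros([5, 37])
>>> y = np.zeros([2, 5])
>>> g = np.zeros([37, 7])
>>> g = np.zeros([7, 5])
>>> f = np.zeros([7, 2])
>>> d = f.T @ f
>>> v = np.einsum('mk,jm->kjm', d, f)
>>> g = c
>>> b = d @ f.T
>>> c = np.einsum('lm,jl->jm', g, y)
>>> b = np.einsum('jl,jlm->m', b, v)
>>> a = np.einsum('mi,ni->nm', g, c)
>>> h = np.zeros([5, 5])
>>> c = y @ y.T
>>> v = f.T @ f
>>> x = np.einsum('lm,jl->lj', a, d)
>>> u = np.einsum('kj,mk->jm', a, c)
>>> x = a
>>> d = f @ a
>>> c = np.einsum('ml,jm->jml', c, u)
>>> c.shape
(5, 2, 2)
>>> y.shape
(2, 5)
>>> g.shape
(5, 37)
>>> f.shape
(7, 2)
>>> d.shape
(7, 5)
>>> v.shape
(2, 2)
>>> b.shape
(2,)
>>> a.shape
(2, 5)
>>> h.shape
(5, 5)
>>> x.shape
(2, 5)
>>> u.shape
(5, 2)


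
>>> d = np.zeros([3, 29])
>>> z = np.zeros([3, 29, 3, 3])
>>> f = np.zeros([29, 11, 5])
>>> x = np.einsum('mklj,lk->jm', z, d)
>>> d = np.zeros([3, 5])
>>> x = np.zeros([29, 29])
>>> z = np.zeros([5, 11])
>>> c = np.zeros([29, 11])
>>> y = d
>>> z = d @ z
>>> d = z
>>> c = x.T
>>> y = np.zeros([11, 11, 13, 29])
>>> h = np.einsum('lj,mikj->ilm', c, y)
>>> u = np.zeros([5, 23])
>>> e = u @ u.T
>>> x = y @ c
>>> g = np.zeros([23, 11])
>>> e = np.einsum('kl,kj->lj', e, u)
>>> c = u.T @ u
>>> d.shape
(3, 11)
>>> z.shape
(3, 11)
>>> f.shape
(29, 11, 5)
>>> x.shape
(11, 11, 13, 29)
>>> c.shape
(23, 23)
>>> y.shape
(11, 11, 13, 29)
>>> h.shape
(11, 29, 11)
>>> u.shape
(5, 23)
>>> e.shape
(5, 23)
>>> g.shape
(23, 11)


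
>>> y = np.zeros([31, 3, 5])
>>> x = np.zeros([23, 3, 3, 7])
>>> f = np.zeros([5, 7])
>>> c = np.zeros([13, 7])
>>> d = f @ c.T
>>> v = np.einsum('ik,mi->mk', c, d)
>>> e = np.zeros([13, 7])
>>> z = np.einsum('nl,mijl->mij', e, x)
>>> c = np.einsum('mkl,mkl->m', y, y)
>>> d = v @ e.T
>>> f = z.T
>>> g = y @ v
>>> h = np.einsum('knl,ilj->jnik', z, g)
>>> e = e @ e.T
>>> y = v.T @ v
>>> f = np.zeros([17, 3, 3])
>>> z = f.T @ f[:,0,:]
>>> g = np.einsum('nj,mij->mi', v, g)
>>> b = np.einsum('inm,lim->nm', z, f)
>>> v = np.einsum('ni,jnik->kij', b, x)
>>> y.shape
(7, 7)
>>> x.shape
(23, 3, 3, 7)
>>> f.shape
(17, 3, 3)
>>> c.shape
(31,)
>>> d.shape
(5, 13)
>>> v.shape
(7, 3, 23)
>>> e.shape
(13, 13)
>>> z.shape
(3, 3, 3)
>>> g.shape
(31, 3)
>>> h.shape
(7, 3, 31, 23)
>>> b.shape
(3, 3)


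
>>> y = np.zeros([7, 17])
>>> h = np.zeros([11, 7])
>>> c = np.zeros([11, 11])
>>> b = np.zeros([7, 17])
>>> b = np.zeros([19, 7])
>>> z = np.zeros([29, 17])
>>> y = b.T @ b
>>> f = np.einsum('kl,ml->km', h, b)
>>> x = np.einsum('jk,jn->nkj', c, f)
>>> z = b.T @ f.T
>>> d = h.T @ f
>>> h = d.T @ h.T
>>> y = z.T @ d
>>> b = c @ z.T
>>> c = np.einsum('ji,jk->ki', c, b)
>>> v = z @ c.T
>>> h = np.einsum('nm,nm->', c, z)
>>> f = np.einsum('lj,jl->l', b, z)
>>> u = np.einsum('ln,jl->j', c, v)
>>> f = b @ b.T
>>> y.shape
(11, 19)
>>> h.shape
()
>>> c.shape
(7, 11)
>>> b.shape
(11, 7)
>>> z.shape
(7, 11)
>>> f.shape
(11, 11)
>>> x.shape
(19, 11, 11)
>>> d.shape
(7, 19)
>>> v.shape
(7, 7)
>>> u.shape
(7,)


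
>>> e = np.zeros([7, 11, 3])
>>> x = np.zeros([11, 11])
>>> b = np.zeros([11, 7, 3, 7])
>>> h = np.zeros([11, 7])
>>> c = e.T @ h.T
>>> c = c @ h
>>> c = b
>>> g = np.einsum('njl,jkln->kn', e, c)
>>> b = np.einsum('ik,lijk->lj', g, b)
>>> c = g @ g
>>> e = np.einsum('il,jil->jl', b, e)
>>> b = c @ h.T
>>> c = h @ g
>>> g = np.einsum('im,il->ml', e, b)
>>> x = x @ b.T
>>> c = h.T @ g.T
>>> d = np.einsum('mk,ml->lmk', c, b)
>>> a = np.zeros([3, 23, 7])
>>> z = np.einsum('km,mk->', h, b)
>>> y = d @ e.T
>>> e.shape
(7, 3)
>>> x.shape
(11, 7)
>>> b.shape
(7, 11)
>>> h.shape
(11, 7)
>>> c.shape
(7, 3)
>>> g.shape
(3, 11)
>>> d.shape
(11, 7, 3)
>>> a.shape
(3, 23, 7)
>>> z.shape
()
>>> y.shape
(11, 7, 7)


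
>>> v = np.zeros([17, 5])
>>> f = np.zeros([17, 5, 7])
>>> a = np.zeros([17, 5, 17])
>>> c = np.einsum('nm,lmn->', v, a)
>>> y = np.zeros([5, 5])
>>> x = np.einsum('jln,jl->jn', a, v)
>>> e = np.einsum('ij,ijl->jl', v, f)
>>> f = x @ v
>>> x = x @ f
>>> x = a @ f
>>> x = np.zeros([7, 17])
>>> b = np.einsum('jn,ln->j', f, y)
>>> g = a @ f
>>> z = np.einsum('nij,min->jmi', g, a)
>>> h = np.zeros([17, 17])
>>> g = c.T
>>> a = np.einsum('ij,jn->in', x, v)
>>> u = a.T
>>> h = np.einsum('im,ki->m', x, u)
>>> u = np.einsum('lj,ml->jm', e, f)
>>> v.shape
(17, 5)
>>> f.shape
(17, 5)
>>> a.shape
(7, 5)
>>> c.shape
()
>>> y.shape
(5, 5)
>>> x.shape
(7, 17)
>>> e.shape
(5, 7)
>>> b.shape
(17,)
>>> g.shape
()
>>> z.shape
(5, 17, 5)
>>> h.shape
(17,)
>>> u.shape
(7, 17)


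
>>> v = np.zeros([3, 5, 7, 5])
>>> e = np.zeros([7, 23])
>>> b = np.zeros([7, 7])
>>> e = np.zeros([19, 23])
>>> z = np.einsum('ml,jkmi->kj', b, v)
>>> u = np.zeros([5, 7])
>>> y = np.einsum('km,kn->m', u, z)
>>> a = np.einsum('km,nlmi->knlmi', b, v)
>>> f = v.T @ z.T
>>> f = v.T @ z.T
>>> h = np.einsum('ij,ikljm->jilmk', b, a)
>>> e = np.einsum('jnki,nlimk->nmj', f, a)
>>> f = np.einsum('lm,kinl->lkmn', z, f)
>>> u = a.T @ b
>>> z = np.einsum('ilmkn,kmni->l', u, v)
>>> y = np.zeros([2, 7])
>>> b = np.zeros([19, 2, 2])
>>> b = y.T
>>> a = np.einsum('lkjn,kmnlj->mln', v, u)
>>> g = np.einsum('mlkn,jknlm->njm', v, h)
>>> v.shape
(3, 5, 7, 5)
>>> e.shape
(7, 7, 5)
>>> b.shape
(7, 2)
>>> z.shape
(7,)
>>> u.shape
(5, 7, 5, 3, 7)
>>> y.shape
(2, 7)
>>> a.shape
(7, 3, 5)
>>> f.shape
(5, 5, 3, 5)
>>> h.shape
(7, 7, 5, 5, 3)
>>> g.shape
(5, 7, 3)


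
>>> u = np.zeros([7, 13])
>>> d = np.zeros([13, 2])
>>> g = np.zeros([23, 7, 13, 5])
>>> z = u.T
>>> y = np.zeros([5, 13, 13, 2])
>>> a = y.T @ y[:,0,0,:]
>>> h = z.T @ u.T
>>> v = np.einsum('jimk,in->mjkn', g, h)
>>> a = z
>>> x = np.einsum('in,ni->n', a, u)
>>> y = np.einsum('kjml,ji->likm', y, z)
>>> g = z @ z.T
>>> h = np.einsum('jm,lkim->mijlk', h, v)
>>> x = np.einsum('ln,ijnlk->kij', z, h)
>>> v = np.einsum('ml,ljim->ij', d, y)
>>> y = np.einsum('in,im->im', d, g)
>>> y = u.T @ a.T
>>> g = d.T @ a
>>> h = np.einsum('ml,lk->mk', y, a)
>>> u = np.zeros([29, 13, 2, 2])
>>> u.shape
(29, 13, 2, 2)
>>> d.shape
(13, 2)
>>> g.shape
(2, 7)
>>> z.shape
(13, 7)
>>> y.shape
(13, 13)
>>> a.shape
(13, 7)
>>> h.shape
(13, 7)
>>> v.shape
(5, 7)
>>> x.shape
(23, 7, 5)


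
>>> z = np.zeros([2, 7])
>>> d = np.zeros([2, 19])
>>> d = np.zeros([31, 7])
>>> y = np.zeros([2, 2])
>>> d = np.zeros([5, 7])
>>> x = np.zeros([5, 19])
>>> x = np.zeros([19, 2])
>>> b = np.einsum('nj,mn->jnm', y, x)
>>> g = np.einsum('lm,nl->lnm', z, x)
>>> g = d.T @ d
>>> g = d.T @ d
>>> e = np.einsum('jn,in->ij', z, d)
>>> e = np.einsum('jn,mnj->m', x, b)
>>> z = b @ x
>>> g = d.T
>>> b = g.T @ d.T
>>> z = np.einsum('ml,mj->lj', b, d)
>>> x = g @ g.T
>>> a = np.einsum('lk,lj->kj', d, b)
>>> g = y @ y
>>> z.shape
(5, 7)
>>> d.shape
(5, 7)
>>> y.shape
(2, 2)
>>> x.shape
(7, 7)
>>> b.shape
(5, 5)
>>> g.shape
(2, 2)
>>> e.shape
(2,)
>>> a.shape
(7, 5)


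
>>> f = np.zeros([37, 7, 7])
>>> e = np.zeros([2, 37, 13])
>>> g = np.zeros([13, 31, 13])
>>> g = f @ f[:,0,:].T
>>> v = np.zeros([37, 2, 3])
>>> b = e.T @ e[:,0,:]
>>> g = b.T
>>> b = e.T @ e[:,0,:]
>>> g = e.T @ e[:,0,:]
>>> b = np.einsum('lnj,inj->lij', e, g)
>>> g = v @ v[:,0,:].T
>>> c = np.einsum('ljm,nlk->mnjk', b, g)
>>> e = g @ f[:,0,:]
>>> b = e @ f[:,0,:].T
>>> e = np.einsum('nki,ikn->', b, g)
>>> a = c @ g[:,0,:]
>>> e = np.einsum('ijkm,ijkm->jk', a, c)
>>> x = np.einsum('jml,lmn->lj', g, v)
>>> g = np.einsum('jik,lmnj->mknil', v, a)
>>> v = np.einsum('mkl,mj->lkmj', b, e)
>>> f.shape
(37, 7, 7)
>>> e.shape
(37, 13)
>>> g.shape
(37, 3, 13, 2, 13)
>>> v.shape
(37, 2, 37, 13)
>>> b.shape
(37, 2, 37)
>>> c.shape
(13, 37, 13, 37)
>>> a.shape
(13, 37, 13, 37)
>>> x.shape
(37, 37)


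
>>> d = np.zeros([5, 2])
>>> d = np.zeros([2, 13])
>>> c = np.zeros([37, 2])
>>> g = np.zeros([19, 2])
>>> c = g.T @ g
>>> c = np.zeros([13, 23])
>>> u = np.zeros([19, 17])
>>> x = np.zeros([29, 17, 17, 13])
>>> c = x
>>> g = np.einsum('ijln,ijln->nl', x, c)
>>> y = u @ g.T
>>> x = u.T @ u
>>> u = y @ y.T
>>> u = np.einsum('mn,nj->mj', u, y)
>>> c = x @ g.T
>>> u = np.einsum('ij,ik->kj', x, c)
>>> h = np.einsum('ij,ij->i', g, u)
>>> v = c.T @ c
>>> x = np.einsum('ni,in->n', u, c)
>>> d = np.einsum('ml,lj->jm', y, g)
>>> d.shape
(17, 19)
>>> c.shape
(17, 13)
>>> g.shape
(13, 17)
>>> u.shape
(13, 17)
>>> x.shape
(13,)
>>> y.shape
(19, 13)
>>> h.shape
(13,)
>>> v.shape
(13, 13)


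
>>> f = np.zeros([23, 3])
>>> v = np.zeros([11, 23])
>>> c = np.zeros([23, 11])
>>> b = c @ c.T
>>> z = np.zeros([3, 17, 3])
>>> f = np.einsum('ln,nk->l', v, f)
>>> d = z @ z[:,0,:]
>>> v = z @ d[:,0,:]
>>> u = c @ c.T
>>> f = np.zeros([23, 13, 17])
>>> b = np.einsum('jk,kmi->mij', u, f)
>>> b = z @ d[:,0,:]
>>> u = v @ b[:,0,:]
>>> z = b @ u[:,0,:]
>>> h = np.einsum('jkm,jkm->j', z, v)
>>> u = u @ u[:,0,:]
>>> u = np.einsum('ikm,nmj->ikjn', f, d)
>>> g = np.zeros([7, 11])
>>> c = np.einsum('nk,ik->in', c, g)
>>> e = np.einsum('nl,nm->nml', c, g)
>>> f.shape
(23, 13, 17)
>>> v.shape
(3, 17, 3)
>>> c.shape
(7, 23)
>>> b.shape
(3, 17, 3)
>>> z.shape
(3, 17, 3)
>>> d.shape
(3, 17, 3)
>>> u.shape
(23, 13, 3, 3)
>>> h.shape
(3,)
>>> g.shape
(7, 11)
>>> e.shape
(7, 11, 23)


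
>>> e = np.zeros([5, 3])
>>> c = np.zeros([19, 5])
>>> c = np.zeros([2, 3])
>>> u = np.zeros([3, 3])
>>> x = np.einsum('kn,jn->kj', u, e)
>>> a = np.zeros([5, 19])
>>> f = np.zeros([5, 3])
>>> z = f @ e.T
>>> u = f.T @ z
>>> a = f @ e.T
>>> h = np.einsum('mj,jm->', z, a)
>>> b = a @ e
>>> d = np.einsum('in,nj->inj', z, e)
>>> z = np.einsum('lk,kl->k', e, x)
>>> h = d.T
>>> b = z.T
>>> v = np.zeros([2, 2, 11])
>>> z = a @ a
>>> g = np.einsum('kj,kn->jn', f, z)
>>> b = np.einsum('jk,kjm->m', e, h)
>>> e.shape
(5, 3)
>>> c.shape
(2, 3)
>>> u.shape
(3, 5)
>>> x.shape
(3, 5)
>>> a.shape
(5, 5)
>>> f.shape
(5, 3)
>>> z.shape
(5, 5)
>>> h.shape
(3, 5, 5)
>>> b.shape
(5,)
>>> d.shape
(5, 5, 3)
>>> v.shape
(2, 2, 11)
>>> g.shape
(3, 5)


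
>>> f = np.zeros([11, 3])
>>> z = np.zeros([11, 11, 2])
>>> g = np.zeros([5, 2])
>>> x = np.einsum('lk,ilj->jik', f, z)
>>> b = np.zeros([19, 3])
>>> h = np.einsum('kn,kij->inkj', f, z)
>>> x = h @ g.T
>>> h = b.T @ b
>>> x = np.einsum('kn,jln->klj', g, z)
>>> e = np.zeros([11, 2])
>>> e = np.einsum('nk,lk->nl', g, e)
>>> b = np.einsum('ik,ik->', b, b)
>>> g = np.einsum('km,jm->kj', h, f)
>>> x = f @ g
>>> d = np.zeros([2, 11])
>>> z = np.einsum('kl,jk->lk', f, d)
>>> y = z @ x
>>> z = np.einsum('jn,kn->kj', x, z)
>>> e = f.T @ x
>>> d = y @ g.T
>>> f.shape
(11, 3)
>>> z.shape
(3, 11)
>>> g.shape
(3, 11)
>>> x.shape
(11, 11)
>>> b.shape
()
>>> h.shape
(3, 3)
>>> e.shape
(3, 11)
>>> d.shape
(3, 3)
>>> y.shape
(3, 11)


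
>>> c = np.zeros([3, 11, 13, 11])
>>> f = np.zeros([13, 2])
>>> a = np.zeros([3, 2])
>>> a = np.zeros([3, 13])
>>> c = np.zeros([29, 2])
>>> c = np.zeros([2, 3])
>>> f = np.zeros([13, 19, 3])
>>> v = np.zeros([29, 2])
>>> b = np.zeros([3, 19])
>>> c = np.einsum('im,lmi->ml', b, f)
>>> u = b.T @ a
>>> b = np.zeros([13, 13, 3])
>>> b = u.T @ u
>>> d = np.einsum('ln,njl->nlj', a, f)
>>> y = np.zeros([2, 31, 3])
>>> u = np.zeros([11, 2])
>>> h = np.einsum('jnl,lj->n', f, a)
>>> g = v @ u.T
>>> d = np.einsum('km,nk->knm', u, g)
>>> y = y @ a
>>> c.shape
(19, 13)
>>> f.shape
(13, 19, 3)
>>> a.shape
(3, 13)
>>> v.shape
(29, 2)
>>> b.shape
(13, 13)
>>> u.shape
(11, 2)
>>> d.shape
(11, 29, 2)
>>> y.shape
(2, 31, 13)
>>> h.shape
(19,)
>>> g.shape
(29, 11)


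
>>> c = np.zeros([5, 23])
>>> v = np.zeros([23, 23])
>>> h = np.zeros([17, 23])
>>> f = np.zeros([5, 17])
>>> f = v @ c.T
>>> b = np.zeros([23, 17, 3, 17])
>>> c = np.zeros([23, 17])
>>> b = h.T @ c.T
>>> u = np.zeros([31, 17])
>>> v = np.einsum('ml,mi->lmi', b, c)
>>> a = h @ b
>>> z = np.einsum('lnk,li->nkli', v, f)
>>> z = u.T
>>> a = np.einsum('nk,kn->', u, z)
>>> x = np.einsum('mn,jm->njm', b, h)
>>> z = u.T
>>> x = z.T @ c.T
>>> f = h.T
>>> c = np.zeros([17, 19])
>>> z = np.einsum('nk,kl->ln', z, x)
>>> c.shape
(17, 19)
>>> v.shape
(23, 23, 17)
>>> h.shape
(17, 23)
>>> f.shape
(23, 17)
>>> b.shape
(23, 23)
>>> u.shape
(31, 17)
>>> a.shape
()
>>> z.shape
(23, 17)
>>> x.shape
(31, 23)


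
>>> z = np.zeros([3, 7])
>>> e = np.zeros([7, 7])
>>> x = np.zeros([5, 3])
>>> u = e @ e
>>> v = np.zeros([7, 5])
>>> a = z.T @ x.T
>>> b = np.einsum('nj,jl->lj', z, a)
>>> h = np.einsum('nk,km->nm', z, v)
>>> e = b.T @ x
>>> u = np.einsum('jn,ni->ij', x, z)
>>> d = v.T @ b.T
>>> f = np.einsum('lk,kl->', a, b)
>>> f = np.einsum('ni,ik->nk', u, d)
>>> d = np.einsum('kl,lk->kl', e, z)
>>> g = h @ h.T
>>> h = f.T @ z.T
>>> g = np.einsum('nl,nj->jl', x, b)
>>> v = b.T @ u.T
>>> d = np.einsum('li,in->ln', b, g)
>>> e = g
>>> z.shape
(3, 7)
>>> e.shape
(7, 3)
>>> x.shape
(5, 3)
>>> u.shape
(7, 5)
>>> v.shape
(7, 7)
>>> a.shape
(7, 5)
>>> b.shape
(5, 7)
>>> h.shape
(5, 3)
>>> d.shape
(5, 3)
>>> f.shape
(7, 5)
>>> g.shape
(7, 3)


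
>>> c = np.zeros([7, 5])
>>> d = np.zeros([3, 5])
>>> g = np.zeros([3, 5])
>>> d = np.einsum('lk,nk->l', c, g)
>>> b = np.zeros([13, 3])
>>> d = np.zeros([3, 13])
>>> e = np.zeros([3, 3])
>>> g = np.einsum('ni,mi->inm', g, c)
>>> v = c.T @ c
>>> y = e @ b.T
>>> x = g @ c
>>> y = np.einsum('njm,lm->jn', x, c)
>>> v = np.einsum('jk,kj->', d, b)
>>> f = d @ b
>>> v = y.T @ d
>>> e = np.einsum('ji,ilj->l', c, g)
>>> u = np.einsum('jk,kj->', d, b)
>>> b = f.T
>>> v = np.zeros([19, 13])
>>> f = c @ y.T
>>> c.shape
(7, 5)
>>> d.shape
(3, 13)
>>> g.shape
(5, 3, 7)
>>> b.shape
(3, 3)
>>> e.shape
(3,)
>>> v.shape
(19, 13)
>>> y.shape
(3, 5)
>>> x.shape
(5, 3, 5)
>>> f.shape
(7, 3)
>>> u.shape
()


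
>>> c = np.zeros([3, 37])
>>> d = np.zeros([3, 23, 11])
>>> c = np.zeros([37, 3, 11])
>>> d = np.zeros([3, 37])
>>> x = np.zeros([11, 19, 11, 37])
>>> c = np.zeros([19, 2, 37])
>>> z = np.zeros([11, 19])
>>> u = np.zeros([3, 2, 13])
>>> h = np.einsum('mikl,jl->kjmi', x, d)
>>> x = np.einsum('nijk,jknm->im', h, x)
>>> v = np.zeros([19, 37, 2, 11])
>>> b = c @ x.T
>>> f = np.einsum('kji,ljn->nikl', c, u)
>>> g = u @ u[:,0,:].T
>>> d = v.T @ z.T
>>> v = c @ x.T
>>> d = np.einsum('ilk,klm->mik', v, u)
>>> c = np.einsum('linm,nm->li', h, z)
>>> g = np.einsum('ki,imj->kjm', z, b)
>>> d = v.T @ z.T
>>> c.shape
(11, 3)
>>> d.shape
(3, 2, 11)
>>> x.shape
(3, 37)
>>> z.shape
(11, 19)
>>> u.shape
(3, 2, 13)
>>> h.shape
(11, 3, 11, 19)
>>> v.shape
(19, 2, 3)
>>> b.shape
(19, 2, 3)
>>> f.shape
(13, 37, 19, 3)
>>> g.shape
(11, 3, 2)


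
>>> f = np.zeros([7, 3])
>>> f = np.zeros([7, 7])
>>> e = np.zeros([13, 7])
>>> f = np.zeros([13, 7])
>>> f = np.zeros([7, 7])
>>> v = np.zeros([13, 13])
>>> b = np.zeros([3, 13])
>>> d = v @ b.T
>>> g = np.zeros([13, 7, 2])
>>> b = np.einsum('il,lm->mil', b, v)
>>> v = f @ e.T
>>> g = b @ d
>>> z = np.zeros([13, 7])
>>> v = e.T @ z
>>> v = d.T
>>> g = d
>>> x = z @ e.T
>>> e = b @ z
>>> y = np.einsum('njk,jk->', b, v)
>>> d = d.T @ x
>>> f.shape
(7, 7)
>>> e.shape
(13, 3, 7)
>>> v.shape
(3, 13)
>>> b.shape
(13, 3, 13)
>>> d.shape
(3, 13)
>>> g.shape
(13, 3)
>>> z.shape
(13, 7)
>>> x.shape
(13, 13)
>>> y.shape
()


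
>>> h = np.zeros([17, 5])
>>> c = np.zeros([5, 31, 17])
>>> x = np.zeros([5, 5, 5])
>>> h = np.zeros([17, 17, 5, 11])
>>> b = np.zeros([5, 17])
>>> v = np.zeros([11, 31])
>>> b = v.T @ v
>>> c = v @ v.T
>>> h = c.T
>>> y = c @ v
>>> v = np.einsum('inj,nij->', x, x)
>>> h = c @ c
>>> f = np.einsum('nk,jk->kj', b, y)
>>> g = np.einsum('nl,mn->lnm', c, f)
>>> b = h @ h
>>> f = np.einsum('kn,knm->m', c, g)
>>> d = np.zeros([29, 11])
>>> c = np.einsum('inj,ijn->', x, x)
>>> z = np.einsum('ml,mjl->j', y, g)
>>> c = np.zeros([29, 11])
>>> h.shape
(11, 11)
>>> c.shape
(29, 11)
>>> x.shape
(5, 5, 5)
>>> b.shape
(11, 11)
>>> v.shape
()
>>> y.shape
(11, 31)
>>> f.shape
(31,)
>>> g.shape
(11, 11, 31)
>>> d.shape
(29, 11)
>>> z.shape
(11,)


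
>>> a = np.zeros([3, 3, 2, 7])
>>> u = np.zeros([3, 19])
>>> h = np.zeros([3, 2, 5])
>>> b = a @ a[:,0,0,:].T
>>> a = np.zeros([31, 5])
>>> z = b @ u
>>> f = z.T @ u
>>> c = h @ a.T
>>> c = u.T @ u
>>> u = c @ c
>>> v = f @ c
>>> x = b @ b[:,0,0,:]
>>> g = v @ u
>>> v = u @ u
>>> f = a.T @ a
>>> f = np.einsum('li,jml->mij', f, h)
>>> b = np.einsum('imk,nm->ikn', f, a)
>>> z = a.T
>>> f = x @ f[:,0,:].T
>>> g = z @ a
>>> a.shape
(31, 5)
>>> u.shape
(19, 19)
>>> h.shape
(3, 2, 5)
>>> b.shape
(2, 3, 31)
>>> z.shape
(5, 31)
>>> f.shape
(3, 3, 2, 2)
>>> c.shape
(19, 19)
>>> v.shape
(19, 19)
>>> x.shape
(3, 3, 2, 3)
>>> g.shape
(5, 5)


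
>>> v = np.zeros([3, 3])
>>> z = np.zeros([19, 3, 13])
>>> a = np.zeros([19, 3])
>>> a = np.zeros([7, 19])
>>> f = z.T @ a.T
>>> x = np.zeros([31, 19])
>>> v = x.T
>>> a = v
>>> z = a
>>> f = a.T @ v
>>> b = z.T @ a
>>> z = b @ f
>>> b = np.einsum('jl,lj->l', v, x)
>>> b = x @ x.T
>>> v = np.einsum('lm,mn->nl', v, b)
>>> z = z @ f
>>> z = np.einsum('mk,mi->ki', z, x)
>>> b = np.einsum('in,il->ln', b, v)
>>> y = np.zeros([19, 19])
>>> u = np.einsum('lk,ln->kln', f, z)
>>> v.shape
(31, 19)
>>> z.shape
(31, 19)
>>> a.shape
(19, 31)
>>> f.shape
(31, 31)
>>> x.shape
(31, 19)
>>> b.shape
(19, 31)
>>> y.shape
(19, 19)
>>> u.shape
(31, 31, 19)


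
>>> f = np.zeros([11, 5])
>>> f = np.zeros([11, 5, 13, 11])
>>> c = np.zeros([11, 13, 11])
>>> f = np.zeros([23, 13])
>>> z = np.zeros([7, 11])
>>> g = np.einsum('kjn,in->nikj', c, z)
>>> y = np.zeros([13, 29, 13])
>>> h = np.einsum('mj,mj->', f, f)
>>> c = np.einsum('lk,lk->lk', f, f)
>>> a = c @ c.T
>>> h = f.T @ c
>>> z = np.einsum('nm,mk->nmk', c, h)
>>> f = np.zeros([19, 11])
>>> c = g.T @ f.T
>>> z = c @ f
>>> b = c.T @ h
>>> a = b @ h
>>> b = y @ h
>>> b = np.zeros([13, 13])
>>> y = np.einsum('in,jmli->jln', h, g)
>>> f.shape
(19, 11)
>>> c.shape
(13, 11, 7, 19)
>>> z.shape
(13, 11, 7, 11)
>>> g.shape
(11, 7, 11, 13)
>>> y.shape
(11, 11, 13)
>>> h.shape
(13, 13)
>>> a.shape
(19, 7, 11, 13)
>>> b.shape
(13, 13)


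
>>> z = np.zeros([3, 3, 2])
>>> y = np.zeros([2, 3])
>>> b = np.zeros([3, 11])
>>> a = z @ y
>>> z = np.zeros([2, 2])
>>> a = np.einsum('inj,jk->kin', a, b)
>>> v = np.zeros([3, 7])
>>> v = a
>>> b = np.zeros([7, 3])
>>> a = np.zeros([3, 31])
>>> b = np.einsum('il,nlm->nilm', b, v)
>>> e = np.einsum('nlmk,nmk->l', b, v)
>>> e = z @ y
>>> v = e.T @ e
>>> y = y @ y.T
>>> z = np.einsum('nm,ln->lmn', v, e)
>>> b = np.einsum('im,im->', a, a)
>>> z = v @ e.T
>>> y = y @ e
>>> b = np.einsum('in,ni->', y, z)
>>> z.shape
(3, 2)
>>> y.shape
(2, 3)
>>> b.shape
()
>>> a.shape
(3, 31)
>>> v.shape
(3, 3)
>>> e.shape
(2, 3)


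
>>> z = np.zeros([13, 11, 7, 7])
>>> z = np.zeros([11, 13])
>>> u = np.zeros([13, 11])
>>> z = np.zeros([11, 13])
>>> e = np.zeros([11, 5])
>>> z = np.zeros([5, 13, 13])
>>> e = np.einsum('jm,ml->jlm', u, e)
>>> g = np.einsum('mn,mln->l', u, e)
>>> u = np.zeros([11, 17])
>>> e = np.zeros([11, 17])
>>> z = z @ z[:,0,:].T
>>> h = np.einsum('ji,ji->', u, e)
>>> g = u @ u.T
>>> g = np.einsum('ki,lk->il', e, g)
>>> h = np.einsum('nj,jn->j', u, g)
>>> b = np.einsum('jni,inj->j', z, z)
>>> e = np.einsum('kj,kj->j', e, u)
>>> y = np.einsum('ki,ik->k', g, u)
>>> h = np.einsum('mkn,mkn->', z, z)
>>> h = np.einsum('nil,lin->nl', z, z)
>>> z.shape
(5, 13, 5)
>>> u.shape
(11, 17)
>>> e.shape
(17,)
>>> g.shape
(17, 11)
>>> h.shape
(5, 5)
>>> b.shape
(5,)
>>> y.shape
(17,)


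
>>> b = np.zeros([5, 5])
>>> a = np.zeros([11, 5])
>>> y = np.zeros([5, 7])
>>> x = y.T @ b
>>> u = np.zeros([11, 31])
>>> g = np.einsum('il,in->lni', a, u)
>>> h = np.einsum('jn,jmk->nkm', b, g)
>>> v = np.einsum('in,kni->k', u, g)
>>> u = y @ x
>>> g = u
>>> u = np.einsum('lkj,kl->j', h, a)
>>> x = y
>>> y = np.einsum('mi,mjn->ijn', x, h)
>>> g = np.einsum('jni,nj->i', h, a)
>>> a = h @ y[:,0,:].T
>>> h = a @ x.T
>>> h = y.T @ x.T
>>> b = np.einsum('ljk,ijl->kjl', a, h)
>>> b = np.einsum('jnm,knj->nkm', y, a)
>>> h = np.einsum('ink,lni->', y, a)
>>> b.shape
(11, 5, 31)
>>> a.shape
(5, 11, 7)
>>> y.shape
(7, 11, 31)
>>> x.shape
(5, 7)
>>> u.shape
(31,)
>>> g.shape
(31,)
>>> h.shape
()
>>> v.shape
(5,)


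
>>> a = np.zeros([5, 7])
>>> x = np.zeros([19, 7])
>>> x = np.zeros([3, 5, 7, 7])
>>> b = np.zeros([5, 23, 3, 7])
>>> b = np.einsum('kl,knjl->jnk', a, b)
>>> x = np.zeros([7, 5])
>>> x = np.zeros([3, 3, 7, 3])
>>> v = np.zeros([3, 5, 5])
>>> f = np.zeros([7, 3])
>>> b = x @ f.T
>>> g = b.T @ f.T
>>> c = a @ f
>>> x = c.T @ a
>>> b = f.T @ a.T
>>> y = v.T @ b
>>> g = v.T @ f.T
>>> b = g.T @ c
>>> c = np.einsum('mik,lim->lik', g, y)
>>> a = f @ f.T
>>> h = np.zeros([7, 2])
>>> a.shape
(7, 7)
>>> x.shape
(3, 7)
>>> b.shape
(7, 5, 3)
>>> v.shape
(3, 5, 5)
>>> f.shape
(7, 3)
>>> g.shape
(5, 5, 7)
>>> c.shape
(5, 5, 7)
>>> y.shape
(5, 5, 5)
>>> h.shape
(7, 2)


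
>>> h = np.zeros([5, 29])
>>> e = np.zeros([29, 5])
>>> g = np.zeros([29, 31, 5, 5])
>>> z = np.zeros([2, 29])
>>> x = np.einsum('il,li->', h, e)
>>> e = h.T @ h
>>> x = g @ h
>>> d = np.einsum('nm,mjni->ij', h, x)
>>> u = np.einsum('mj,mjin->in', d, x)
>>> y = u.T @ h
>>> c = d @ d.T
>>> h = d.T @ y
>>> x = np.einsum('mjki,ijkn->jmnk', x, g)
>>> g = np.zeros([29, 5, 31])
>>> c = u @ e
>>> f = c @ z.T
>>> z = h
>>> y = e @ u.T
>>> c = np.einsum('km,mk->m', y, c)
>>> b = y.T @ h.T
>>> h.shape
(31, 29)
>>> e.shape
(29, 29)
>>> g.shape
(29, 5, 31)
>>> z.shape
(31, 29)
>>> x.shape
(31, 29, 5, 5)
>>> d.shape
(29, 31)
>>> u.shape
(5, 29)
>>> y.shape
(29, 5)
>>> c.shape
(5,)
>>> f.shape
(5, 2)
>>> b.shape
(5, 31)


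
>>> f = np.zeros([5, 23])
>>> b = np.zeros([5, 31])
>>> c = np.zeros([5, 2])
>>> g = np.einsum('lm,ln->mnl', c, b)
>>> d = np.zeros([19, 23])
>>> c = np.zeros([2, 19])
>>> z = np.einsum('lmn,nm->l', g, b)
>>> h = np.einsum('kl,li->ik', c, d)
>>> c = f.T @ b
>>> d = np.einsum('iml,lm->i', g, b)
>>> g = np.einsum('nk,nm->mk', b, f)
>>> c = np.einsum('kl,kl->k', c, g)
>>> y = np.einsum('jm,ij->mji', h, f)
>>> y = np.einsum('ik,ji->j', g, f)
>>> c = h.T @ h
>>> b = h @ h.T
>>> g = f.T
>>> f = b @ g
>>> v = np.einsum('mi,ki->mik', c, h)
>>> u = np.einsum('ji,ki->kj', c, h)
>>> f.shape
(23, 5)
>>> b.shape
(23, 23)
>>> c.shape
(2, 2)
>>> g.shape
(23, 5)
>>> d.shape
(2,)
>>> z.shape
(2,)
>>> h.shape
(23, 2)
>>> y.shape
(5,)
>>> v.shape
(2, 2, 23)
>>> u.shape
(23, 2)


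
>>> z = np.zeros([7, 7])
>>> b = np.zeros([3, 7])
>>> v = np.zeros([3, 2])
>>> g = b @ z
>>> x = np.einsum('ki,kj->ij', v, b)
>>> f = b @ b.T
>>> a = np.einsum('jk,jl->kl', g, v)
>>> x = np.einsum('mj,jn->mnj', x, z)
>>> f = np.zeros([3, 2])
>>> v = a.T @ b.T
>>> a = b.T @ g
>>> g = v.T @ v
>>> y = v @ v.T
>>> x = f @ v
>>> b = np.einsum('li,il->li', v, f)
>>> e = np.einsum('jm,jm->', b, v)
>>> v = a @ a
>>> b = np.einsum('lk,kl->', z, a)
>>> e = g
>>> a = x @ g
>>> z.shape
(7, 7)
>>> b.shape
()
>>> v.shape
(7, 7)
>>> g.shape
(3, 3)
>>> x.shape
(3, 3)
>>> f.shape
(3, 2)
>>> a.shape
(3, 3)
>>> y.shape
(2, 2)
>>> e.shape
(3, 3)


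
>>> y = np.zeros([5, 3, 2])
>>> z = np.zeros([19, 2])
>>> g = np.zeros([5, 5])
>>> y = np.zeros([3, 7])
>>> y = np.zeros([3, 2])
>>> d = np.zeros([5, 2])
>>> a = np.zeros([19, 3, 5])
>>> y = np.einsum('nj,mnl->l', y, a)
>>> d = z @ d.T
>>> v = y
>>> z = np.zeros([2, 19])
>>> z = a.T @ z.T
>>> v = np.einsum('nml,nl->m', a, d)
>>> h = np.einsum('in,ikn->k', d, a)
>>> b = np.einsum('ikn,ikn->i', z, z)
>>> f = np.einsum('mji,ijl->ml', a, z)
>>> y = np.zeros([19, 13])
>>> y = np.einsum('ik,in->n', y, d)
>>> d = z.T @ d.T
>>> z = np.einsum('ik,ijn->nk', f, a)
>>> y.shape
(5,)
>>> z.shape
(5, 2)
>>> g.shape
(5, 5)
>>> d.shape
(2, 3, 19)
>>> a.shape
(19, 3, 5)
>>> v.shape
(3,)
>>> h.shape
(3,)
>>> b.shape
(5,)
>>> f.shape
(19, 2)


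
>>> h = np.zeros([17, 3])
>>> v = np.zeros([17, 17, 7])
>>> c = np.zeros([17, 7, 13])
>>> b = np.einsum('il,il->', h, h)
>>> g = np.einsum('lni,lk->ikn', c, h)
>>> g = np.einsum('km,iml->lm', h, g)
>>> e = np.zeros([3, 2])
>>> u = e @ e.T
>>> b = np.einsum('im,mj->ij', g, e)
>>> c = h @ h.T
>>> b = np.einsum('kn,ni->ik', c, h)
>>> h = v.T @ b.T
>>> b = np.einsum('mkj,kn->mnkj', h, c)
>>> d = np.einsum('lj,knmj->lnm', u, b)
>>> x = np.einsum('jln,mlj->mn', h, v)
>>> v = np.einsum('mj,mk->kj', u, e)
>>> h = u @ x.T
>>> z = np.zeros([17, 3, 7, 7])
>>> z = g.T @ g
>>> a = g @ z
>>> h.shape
(3, 17)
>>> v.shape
(2, 3)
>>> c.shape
(17, 17)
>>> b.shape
(7, 17, 17, 3)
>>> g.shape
(7, 3)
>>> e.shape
(3, 2)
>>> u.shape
(3, 3)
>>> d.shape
(3, 17, 17)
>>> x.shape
(17, 3)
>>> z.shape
(3, 3)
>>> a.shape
(7, 3)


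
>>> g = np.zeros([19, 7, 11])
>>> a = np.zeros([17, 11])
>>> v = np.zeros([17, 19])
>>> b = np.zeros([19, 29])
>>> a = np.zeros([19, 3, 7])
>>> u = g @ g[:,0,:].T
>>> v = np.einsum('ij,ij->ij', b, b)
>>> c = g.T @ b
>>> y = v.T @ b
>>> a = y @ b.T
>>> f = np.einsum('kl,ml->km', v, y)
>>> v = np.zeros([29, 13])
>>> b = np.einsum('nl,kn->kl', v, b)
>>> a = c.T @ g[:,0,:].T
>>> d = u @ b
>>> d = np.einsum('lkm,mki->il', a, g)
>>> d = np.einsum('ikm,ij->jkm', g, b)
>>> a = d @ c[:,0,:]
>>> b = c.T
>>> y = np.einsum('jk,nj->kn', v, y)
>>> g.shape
(19, 7, 11)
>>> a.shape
(13, 7, 29)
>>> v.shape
(29, 13)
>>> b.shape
(29, 7, 11)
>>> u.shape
(19, 7, 19)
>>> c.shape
(11, 7, 29)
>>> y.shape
(13, 29)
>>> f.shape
(19, 29)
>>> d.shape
(13, 7, 11)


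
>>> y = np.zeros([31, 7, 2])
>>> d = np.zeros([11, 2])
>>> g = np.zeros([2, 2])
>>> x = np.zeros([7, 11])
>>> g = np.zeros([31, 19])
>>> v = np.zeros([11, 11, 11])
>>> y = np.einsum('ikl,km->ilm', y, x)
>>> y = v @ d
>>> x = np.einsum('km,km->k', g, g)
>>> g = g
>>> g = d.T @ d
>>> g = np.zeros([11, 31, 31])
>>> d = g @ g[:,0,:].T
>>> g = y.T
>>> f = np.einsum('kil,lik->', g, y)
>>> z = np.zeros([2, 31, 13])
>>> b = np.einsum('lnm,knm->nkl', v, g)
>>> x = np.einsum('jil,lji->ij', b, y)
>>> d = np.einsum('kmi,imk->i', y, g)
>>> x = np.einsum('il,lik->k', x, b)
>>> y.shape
(11, 11, 2)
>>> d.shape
(2,)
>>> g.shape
(2, 11, 11)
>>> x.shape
(11,)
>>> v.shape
(11, 11, 11)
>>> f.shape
()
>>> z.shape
(2, 31, 13)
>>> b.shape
(11, 2, 11)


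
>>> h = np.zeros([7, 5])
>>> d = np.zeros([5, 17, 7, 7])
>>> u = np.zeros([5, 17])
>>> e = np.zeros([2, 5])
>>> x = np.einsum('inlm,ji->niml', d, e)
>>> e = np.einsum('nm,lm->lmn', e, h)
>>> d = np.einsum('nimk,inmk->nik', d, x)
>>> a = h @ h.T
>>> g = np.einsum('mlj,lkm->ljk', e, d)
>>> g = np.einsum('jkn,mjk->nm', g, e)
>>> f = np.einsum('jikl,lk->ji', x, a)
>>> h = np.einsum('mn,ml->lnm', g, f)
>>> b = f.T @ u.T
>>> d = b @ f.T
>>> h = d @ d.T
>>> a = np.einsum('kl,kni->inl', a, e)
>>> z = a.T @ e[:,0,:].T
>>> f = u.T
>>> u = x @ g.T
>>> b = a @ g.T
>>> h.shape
(5, 5)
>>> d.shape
(5, 17)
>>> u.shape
(17, 5, 7, 17)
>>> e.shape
(7, 5, 2)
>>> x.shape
(17, 5, 7, 7)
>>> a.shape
(2, 5, 7)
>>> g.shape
(17, 7)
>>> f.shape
(17, 5)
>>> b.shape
(2, 5, 17)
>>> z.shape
(7, 5, 7)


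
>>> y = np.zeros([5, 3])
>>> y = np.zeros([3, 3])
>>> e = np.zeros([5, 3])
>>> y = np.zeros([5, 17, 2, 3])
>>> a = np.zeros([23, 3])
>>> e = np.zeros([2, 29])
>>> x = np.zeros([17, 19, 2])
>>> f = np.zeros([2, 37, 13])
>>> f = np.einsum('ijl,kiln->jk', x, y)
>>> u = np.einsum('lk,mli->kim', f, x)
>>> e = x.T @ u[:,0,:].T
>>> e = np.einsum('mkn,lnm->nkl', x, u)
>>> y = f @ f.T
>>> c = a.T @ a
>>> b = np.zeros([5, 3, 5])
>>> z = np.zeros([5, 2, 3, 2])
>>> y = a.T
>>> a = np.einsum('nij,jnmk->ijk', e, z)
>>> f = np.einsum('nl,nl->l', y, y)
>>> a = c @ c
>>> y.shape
(3, 23)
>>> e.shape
(2, 19, 5)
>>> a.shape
(3, 3)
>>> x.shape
(17, 19, 2)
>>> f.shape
(23,)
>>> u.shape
(5, 2, 17)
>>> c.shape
(3, 3)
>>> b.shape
(5, 3, 5)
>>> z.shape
(5, 2, 3, 2)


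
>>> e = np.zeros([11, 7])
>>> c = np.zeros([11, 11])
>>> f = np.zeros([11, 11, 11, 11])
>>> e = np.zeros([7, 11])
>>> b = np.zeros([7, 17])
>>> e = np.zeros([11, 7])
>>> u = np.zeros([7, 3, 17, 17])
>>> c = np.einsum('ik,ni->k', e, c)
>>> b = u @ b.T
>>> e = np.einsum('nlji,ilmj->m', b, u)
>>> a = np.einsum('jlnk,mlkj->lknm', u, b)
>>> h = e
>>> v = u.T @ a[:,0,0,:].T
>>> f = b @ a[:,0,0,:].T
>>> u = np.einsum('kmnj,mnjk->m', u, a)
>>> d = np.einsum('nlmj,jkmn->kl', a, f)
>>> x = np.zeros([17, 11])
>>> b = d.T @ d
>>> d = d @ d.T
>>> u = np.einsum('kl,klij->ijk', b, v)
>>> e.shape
(17,)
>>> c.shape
(7,)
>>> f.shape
(7, 3, 17, 3)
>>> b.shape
(17, 17)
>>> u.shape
(3, 3, 17)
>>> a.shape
(3, 17, 17, 7)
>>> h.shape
(17,)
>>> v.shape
(17, 17, 3, 3)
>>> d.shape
(3, 3)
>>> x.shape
(17, 11)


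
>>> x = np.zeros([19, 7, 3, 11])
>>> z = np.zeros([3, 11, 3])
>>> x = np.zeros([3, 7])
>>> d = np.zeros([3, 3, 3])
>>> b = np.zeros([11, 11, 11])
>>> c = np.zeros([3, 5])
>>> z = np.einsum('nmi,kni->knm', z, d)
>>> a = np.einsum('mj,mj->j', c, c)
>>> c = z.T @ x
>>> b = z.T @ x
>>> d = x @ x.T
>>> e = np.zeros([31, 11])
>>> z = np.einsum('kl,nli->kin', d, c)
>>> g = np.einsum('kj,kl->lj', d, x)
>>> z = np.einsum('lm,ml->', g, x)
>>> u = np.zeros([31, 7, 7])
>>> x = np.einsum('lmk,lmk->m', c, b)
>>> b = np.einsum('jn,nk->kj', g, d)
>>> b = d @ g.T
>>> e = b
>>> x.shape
(3,)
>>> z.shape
()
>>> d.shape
(3, 3)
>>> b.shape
(3, 7)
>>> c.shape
(11, 3, 7)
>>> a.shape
(5,)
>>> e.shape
(3, 7)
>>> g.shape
(7, 3)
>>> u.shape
(31, 7, 7)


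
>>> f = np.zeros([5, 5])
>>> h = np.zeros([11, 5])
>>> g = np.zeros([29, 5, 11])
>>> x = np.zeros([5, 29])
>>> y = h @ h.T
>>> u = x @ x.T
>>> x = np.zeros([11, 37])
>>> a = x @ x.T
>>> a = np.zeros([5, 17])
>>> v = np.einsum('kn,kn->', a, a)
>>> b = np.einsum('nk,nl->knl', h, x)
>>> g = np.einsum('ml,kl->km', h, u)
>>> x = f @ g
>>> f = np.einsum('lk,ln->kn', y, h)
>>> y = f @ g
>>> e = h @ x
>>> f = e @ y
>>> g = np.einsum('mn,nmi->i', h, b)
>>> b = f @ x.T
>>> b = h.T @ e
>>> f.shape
(11, 11)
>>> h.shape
(11, 5)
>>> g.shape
(37,)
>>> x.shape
(5, 11)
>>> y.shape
(11, 11)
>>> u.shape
(5, 5)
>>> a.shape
(5, 17)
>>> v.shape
()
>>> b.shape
(5, 11)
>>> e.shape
(11, 11)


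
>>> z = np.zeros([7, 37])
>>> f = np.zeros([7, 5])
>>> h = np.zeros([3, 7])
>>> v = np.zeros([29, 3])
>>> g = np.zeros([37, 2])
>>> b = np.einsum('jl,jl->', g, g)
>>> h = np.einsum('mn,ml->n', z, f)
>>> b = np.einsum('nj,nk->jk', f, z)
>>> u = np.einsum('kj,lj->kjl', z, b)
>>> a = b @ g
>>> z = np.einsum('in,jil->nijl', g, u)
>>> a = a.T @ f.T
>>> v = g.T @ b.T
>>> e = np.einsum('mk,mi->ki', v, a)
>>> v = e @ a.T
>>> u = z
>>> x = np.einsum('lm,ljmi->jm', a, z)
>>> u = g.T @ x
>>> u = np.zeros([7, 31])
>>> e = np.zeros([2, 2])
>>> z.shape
(2, 37, 7, 5)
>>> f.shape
(7, 5)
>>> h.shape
(37,)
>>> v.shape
(5, 2)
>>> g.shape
(37, 2)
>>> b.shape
(5, 37)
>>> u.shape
(7, 31)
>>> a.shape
(2, 7)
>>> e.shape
(2, 2)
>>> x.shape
(37, 7)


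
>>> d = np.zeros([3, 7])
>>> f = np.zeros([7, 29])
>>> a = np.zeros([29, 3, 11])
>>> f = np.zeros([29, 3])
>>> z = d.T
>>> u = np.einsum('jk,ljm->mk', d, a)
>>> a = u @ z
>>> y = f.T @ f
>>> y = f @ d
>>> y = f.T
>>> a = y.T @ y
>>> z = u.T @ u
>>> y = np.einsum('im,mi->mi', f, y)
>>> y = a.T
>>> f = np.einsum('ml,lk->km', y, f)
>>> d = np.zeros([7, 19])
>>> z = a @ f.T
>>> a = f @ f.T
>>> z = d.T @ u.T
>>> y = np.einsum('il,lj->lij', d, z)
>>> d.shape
(7, 19)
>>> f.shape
(3, 29)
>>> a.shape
(3, 3)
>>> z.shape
(19, 11)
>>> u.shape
(11, 7)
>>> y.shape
(19, 7, 11)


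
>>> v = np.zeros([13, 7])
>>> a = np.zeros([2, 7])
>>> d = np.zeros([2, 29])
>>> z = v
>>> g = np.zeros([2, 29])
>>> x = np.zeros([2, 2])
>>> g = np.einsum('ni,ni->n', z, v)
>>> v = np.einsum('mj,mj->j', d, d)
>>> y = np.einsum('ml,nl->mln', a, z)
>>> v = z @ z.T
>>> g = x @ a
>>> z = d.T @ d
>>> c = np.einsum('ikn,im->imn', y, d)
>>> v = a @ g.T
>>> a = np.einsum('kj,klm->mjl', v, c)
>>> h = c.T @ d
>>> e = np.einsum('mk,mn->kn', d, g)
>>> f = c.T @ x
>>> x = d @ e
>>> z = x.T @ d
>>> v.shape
(2, 2)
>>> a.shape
(13, 2, 29)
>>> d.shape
(2, 29)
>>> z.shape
(7, 29)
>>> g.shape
(2, 7)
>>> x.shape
(2, 7)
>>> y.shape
(2, 7, 13)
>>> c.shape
(2, 29, 13)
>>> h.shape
(13, 29, 29)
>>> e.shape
(29, 7)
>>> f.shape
(13, 29, 2)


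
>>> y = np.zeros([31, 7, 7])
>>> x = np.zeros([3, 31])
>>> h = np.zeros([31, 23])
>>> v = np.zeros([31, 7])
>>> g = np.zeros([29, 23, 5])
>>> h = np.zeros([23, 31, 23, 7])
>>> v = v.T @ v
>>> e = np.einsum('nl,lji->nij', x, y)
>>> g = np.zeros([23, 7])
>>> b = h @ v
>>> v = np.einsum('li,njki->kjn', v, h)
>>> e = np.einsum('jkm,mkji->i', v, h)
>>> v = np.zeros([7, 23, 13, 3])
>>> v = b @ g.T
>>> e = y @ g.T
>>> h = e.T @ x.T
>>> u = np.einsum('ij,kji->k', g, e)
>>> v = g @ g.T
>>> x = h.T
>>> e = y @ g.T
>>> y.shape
(31, 7, 7)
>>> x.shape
(3, 7, 23)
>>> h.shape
(23, 7, 3)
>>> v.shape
(23, 23)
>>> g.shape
(23, 7)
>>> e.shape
(31, 7, 23)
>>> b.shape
(23, 31, 23, 7)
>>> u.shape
(31,)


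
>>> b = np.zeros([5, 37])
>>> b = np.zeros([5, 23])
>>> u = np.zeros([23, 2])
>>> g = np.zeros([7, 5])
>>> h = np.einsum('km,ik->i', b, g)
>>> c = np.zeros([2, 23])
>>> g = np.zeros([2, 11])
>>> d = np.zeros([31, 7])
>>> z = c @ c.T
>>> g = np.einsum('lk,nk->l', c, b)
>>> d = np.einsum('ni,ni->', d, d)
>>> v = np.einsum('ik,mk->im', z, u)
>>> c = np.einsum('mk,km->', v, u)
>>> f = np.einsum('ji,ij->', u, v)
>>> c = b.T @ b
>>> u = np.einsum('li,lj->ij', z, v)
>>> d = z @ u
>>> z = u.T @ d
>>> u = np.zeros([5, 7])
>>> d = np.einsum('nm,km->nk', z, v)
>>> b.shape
(5, 23)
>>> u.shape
(5, 7)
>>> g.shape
(2,)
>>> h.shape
(7,)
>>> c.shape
(23, 23)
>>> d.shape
(23, 2)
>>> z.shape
(23, 23)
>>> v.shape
(2, 23)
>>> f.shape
()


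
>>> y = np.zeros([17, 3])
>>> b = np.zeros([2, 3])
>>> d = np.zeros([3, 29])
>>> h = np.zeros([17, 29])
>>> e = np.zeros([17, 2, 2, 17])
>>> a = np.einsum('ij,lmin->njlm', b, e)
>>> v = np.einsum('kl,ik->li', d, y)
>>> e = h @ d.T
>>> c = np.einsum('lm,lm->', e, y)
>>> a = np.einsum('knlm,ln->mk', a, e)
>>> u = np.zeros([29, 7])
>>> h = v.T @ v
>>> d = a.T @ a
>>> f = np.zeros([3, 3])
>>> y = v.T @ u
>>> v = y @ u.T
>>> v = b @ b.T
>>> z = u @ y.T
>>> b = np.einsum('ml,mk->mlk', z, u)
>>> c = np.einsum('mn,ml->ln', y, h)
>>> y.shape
(17, 7)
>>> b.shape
(29, 17, 7)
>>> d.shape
(17, 17)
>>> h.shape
(17, 17)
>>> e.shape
(17, 3)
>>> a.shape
(2, 17)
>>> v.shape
(2, 2)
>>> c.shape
(17, 7)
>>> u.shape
(29, 7)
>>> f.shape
(3, 3)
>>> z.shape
(29, 17)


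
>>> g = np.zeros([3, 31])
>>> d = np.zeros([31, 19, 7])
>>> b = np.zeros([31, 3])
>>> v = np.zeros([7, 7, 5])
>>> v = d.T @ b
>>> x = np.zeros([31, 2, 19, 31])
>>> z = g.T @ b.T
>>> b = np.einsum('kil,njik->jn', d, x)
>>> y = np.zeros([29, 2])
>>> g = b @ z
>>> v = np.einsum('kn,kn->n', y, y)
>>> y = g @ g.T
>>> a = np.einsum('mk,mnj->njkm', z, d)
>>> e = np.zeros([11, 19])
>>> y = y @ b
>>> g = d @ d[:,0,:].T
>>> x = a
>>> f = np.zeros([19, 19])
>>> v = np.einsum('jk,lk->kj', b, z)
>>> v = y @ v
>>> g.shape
(31, 19, 31)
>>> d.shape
(31, 19, 7)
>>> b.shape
(2, 31)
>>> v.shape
(2, 2)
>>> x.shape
(19, 7, 31, 31)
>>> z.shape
(31, 31)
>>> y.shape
(2, 31)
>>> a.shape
(19, 7, 31, 31)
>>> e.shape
(11, 19)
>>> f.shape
(19, 19)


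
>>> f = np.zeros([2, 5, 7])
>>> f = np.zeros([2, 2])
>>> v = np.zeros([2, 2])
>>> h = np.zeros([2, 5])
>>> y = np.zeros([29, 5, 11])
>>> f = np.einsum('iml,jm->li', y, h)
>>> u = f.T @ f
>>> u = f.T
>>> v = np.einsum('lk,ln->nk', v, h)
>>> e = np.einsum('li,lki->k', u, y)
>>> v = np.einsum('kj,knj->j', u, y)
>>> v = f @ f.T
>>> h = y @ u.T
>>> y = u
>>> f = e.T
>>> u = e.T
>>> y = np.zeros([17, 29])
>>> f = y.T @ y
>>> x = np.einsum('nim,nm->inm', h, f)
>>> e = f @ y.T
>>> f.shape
(29, 29)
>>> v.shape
(11, 11)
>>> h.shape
(29, 5, 29)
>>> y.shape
(17, 29)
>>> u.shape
(5,)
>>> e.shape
(29, 17)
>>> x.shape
(5, 29, 29)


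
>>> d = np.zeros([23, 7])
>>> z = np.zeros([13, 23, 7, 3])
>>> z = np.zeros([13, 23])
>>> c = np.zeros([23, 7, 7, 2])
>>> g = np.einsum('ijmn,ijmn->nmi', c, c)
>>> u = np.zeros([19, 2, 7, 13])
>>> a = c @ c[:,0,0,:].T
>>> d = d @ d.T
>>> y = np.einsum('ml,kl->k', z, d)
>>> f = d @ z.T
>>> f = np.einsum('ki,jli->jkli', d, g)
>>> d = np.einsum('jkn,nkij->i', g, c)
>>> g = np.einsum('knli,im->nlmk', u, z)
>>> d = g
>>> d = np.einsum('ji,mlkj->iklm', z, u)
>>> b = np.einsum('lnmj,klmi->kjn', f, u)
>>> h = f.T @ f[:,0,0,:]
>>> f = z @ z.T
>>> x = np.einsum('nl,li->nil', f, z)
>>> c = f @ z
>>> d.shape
(23, 7, 2, 19)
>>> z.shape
(13, 23)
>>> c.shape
(13, 23)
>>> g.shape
(2, 7, 23, 19)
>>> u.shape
(19, 2, 7, 13)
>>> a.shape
(23, 7, 7, 23)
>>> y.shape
(23,)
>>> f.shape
(13, 13)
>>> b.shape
(19, 23, 23)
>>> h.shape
(23, 7, 23, 23)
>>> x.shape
(13, 23, 13)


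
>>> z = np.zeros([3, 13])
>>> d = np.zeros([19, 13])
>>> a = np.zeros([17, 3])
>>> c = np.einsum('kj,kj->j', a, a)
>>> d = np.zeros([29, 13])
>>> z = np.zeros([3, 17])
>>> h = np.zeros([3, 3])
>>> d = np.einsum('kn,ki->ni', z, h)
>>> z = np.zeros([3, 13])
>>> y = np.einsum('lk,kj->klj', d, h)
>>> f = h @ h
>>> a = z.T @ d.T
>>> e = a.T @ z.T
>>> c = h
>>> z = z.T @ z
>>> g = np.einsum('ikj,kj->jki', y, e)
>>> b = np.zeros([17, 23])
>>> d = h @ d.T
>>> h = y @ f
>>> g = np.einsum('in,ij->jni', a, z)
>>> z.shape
(13, 13)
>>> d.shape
(3, 17)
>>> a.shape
(13, 17)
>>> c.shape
(3, 3)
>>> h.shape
(3, 17, 3)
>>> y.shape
(3, 17, 3)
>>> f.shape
(3, 3)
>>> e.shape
(17, 3)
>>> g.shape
(13, 17, 13)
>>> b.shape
(17, 23)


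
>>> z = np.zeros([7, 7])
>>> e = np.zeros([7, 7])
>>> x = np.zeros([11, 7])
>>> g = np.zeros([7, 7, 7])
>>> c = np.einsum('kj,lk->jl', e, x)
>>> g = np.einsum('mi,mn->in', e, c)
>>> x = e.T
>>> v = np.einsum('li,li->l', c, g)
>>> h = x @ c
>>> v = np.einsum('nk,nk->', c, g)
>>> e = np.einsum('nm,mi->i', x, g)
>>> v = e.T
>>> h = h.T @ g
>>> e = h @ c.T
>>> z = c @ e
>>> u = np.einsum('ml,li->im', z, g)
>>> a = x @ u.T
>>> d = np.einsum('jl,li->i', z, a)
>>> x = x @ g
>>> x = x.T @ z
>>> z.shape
(7, 7)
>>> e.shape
(11, 7)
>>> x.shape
(11, 7)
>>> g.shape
(7, 11)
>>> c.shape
(7, 11)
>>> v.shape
(11,)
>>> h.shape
(11, 11)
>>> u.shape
(11, 7)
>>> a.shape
(7, 11)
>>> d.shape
(11,)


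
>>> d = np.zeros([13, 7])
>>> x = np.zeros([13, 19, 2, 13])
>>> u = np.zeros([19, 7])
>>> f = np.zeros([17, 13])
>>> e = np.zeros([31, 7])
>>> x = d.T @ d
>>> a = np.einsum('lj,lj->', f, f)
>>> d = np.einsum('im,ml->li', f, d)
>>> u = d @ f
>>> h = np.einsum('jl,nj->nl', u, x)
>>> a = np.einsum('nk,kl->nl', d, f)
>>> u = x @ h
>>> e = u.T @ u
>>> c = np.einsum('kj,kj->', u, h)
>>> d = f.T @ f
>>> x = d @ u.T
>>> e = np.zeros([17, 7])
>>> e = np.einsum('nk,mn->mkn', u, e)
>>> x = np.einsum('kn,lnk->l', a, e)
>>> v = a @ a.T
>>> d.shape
(13, 13)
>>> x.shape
(17,)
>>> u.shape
(7, 13)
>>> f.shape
(17, 13)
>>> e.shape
(17, 13, 7)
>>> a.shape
(7, 13)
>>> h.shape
(7, 13)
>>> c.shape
()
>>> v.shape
(7, 7)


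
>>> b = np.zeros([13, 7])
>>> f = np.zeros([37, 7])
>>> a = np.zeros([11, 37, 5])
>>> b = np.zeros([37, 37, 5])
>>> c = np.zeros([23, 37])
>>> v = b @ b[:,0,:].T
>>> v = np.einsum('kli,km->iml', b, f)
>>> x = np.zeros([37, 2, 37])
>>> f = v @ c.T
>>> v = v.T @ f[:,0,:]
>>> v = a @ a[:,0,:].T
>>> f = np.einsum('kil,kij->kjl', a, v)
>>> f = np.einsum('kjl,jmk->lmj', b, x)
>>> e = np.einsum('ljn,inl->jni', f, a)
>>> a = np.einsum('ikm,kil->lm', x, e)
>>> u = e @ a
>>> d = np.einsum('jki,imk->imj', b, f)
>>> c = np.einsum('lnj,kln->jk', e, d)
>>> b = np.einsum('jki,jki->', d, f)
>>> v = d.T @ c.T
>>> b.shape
()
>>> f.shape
(5, 2, 37)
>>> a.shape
(11, 37)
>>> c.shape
(11, 5)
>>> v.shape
(37, 2, 11)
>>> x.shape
(37, 2, 37)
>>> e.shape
(2, 37, 11)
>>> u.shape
(2, 37, 37)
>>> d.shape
(5, 2, 37)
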